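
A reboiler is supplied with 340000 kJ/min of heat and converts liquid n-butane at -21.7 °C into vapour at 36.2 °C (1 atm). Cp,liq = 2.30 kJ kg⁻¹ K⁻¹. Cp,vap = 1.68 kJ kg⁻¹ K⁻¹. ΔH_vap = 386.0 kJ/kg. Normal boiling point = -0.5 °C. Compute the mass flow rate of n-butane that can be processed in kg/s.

ṁ = 11.4 kg/s

Δh = 2.30×(-0.5−-21.7) + 386.0 + 1.68×(36.2−-0.5) = 496.42 kJ/kg
Q = 340000 kJ/min = 5666.7 kJ/s = 5666.7 kJ/s
ṁ = Q/Δh = 5666.7 / 496.42 = 11.415 kg/s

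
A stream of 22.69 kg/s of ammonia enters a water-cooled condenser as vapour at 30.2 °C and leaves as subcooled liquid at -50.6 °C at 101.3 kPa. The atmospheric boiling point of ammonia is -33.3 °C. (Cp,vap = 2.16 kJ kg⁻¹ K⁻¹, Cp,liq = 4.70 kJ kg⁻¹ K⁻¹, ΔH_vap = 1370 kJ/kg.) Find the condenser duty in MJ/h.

Q_c = 130000 MJ/h

vapour 30.2→-33.3 °C: -137.16 kJ/kg
condensation at -33.3 °C: -1370 kJ/kg
liquid -33.3→-50.6 °C: -81.31 kJ/kg
Δh = -137.16 + -1370 + -81.31 = -1588.5 kJ/kg
Q = ṁ·Δh = 22.69 kg/s × -1588.5 kJ/kg = -36042 kJ/s
|Q| = 36042 kW = 129750 MJ/h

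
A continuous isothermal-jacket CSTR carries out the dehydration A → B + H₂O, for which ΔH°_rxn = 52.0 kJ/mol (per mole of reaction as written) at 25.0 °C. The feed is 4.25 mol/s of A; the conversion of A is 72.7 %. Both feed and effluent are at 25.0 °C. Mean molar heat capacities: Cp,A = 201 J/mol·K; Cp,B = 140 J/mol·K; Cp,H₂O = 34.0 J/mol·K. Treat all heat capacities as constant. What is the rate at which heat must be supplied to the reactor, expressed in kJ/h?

Extent of reaction ξ = 0.727 × 4.25 = 3.0897 mol/s
Reaction term: ξ·ΔH°_rxn = 3.0897 × 52.0 = 160.67 kJ/s
Q = ΔH = 160.67 kJ/s = 160.67 kW
Heat supplied = 578400 kJ/h

Q_in = 578000 kJ/h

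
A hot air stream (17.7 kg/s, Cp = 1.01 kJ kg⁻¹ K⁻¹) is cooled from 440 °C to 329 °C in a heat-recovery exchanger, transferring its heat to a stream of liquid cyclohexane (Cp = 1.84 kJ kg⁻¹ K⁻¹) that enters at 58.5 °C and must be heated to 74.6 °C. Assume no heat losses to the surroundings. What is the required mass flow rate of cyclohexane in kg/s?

Heat released by hot stream: Q = 17.7 × 1.01 × (440 − 329) = 1984.3 kJ/s
Energy balance on cold side (adiabatic exchanger): Q = ṁ_c·Cp_c·(T_c,out − T_c,in)
ṁ_c = 1984.3 / [1.84 × (74.6 − 58.5)] = 66.984 kg/s

ṁ_c = 67.0 kg/s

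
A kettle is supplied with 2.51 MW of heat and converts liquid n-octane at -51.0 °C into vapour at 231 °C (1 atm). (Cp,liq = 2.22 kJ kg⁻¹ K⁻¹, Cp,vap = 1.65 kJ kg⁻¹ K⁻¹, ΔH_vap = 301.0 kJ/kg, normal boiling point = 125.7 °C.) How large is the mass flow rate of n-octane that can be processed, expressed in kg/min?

Δh = 2.22×(125.7−-51.0) + 301.0 + 1.65×(231−125.7) = 867.02 kJ/kg
Q = 2.51 MW = 2510 kJ/s = 150600 kJ/min
ṁ = Q/Δh = 150600 / 867.02 = 173.7 kg/min

ṁ = 174 kg/min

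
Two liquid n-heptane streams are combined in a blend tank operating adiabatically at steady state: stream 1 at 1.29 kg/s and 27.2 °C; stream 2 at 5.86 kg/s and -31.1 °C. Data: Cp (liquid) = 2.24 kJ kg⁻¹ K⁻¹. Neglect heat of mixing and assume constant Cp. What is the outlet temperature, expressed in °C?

No heat crosses the boundary, so H_out = H_in.
T_out = Σ ṁᵢCp,ᵢTᵢ / Σ ṁᵢCp,ᵢ
      = -329.63 / 16.016 = -20.582 °C

T_out = -20.6 °C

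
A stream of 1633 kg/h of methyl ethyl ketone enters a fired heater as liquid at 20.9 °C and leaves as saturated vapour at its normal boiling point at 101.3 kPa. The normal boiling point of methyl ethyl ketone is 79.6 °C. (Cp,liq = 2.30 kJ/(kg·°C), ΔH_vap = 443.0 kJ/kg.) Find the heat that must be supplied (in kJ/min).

Q = 15700 kJ/min

liquid 20.9→79.6 °C: 135.01 kJ/kg
vaporisation at 79.6 °C: 443 kJ/kg
Δh = 135.01 + 443 = 578.01 kJ/kg
Q = ṁ·Δh = 1633 kg/h × 578.01 kJ/kg = 943890 kJ/h
|Q| = 262.19 kW = 15732 kJ/min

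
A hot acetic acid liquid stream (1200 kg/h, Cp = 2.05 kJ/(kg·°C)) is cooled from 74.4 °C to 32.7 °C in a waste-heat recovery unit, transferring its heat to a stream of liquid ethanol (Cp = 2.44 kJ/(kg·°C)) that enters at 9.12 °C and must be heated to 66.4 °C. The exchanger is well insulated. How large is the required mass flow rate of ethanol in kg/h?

ṁ_c = 734 kg/h

Heat released by hot stream: Q = 1200 × 2.05 × (74.4 − 32.7) = 102580 kJ/h
Energy balance on cold side (adiabatic exchanger): Q = ṁ_c·Cp_c·(T_c,out − T_c,in)
ṁ_c = 102580 / [2.44 × (66.4 − 9.12)] = 733.97 kg/h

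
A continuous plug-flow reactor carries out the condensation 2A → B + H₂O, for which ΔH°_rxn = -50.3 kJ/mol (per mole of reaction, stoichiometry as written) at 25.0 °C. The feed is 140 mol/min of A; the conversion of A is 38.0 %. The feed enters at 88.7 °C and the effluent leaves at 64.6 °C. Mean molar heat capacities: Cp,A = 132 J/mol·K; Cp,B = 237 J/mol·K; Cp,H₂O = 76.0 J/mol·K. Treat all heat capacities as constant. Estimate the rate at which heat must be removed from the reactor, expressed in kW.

Q_out = 28.9 kW

Extent of reaction ξ = 0.380 × 140 / 2 = 26.6 mol/min
Reaction term: ξ·ΔH°_rxn = 26.6 × -50.3 = -1338 kJ/min
Sensible, feed 88.7→25 °C: -1177.2 kJ/min
Outlet flows (mol/min): A 86.8, B 26.6, H₂O 26.6
Sensible, products 25→64.6 °C: 783.42 kJ/min
Q = ΔH = -1731.7 kJ/min = -28.862 kW
Heat removed = 28.862 kW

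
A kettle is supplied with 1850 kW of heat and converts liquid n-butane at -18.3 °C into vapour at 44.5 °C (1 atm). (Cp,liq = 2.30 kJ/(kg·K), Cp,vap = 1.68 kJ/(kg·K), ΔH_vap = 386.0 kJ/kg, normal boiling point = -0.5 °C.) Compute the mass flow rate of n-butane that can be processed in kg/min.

Δh = 2.30×(-0.5−-18.3) + 386.0 + 1.68×(44.5−-0.5) = 502.54 kJ/kg
Q = 1850 kW = 1850 kJ/s = 111000 kJ/min
ṁ = Q/Δh = 111000 / 502.54 = 220.88 kg/min

ṁ = 221 kg/min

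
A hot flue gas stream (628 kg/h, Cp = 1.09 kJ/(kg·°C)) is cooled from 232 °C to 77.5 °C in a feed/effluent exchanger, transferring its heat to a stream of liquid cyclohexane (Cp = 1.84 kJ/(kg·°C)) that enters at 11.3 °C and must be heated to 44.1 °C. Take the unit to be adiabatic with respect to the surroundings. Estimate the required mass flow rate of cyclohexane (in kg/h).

ṁ_c = 1750 kg/h

Heat released by hot stream: Q = 628 × 1.09 × (232 − 77.5) = 105760 kJ/h
Energy balance on cold side (adiabatic exchanger): Q = ṁ_c·Cp_c·(T_c,out − T_c,in)
ṁ_c = 105760 / [1.84 × (44.1 − 11.3)] = 1752.4 kg/h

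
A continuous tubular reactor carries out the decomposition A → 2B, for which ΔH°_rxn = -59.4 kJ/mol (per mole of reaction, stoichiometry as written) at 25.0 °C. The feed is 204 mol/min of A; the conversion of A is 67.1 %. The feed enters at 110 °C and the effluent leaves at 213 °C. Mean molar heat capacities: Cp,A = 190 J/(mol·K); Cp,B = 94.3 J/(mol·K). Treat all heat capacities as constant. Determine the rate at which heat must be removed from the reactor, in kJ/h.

Q_out = 250000 kJ/h

Extent of reaction ξ = 0.671 × 204 = 136.88 mol/min
Reaction term: ξ·ΔH°_rxn = 136.88 × -59.4 = -8130.9 kJ/min
Sensible, feed 110→25 °C: -3294.6 kJ/min
Outlet flows (mol/min): A 67.116, B 273.77
Sensible, products 25→213 °C: 7250.9 kJ/min
Q = ΔH = -4174.7 kJ/min = -69.578 kW
Heat removed = 250480 kJ/h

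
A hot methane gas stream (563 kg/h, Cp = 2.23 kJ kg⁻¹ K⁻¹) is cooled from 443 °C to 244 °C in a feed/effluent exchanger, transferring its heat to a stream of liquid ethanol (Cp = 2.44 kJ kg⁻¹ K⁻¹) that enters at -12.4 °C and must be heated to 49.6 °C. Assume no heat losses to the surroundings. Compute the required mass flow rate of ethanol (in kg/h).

ṁ_c = 1650 kg/h

Heat released by hot stream: Q = 563 × 2.23 × (443 − 244) = 249840 kJ/h
Energy balance on cold side (adiabatic exchanger): Q = ṁ_c·Cp_c·(T_c,out − T_c,in)
ṁ_c = 249840 / [2.44 × (49.6 − -12.4)] = 1651.5 kg/h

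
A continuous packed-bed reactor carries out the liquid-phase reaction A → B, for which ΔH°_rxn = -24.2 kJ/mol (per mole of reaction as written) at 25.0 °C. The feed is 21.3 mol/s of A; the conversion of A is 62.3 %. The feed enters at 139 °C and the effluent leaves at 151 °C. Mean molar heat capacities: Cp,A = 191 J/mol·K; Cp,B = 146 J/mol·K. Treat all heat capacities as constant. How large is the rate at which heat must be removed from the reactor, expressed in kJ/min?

Q_out = 20900 kJ/min

Extent of reaction ξ = 0.623 × 21.3 = 13.27 mol/s
Reaction term: ξ·ΔH°_rxn = 13.27 × -24.2 = -321.13 kJ/s
Sensible, feed 139→25 °C: -463.79 kJ/s
Outlet flows (mol/s): A 8.0301, B 13.27
Sensible, products 25→151 °C: 437.37 kJ/s
Q = ΔH = -347.55 kJ/s = -347.55 kW
Heat removed = 20853 kJ/min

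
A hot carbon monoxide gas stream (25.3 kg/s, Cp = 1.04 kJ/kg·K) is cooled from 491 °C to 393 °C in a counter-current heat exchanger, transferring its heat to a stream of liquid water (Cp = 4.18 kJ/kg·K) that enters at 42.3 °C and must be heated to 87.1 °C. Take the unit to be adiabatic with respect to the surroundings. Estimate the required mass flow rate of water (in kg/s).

Heat released by hot stream: Q = 25.3 × 1.04 × (491 − 393) = 2578.6 kJ/s
Energy balance on cold side (adiabatic exchanger): Q = ṁ_c·Cp_c·(T_c,out − T_c,in)
ṁ_c = 2578.6 / [4.18 × (87.1 − 42.3)] = 13.77 kg/s

ṁ_c = 13.8 kg/s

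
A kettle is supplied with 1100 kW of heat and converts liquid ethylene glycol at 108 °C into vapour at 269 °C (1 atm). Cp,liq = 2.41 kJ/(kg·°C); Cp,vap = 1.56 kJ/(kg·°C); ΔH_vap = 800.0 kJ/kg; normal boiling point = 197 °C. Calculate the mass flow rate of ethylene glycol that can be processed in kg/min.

Δh = 2.41×(197−108) + 800.0 + 1.56×(269−197) = 1126.8 kJ/kg
Q = 1100 kW = 1100 kJ/s = 66000 kJ/min
ṁ = Q/Δh = 66000 / 1126.8 = 58.572 kg/min

ṁ = 58.6 kg/min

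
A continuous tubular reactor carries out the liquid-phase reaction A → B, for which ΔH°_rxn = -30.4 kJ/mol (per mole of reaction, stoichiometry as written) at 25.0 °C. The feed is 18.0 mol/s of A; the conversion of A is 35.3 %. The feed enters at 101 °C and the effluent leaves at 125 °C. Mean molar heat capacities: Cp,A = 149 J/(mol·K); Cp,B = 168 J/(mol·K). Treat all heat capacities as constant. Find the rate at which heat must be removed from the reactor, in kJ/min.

Q_out = 7000 kJ/min

Extent of reaction ξ = 0.353 × 18.0 = 6.354 mol/s
Reaction term: ξ·ΔH°_rxn = 6.354 × -30.4 = -193.16 kJ/s
Sensible, feed 101→25 °C: -203.83 kJ/s
Outlet flows (mol/s): A 11.646, B 6.354
Sensible, products 25→125 °C: 280.27 kJ/s
Q = ΔH = -116.72 kJ/s = -116.72 kW
Heat removed = 7003.3 kJ/min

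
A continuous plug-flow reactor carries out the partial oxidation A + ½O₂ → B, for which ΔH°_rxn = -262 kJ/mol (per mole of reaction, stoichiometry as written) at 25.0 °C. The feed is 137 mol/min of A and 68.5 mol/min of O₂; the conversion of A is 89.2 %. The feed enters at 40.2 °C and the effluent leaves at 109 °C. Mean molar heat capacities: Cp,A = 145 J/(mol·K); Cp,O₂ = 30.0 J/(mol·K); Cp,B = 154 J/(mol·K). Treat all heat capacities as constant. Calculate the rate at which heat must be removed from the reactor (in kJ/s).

Extent of reaction ξ = 0.892 × 137 = 122.2 mol/min
Reaction term: ξ·ΔH°_rxn = 122.2 × -262 = -32017 kJ/min
Sensible, feed 40.2→25 °C: -333.18 kJ/min
Outlet flows (mol/min): A 14.796, O₂ 7.398, B 122.2
Sensible, products 25→109 °C: 1779.7 kJ/min
Q = ΔH = -30571 kJ/min = -509.52 kW
Heat removed = 509.52 kJ/s

Q_out = 510 kJ/s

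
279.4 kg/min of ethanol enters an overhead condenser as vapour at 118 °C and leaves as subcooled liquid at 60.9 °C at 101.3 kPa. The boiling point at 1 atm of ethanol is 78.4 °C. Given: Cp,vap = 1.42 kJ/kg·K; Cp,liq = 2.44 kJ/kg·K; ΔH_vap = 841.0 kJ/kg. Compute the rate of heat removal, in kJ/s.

vapour 118→78.4 °C: -56.232 kJ/kg
condensation at 78.4 °C: -841 kJ/kg
liquid 78.4→60.9 °C: -42.7 kJ/kg
Δh = -56.232 + -841 + -42.7 = -939.93 kJ/kg
Q = ṁ·Δh = 279.4 kg/min × -939.93 kJ/kg = -262620 kJ/min
|Q| = 4377 kW

Q_c = 4380 kJ/s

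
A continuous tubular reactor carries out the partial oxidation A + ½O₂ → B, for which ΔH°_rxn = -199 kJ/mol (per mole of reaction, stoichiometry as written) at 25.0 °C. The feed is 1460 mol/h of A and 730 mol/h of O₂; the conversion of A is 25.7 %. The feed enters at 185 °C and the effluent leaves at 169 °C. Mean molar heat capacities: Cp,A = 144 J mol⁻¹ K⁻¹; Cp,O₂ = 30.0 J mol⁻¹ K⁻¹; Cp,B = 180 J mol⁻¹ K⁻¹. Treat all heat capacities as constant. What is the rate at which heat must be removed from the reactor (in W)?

Extent of reaction ξ = 0.257 × 1460 = 375.22 mol/h
Reaction term: ξ·ΔH°_rxn = 375.22 × -199 = -74669 kJ/h
Sensible, feed 185→25 °C: -37142 kJ/h
Outlet flows (mol/h): A 1084.8, O₂ 542.39, B 375.22
Sensible, products 25→169 °C: 34563 kJ/h
Q = ΔH = -77248 kJ/h = -21.458 kW
Heat removed = 21458 W

Q_out = 21500 W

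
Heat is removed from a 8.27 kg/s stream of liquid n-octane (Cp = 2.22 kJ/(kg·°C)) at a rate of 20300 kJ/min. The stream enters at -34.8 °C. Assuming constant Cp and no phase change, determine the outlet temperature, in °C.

Q = 20300 kJ/min = 338.33 kJ/s
ΔT = Q/(ṁ·Cp) = 338.33/(8.27×2.22) = 18.428 K
T_out = -34.8 − 18.428 = -53.228 °C

T_out = -53.2 °C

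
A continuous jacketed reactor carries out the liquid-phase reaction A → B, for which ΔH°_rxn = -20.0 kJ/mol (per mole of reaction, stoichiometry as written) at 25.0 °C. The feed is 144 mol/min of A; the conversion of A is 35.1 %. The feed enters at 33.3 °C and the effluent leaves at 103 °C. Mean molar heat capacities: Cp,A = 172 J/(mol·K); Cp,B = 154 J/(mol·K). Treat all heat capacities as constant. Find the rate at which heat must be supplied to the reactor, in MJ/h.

Extent of reaction ξ = 0.351 × 144 = 50.544 mol/min
Reaction term: ξ·ΔH°_rxn = 50.544 × -20.0 = -1010.9 kJ/min
Sensible, feed 33.3→25 °C: -205.57 kJ/min
Outlet flows (mol/min): A 93.456, B 50.544
Sensible, products 25→103 °C: 1860.9 kJ/min
Q = ΔH = 644.49 kJ/min = 10.741 kW
Heat supplied = 38.669 MJ/h

Q_in = 38.7 MJ/h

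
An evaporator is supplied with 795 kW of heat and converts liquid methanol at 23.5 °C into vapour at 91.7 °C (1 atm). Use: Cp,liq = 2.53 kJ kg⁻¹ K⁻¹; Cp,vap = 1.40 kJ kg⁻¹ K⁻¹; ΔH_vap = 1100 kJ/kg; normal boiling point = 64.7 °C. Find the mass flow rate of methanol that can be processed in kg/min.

Δh = 2.53×(64.7−23.5) + 1100 + 1.40×(91.7−64.7) = 1242 kJ/kg
Q = 795 kW = 795 kJ/s = 47700 kJ/min
ṁ = Q/Δh = 47700 / 1242 = 38.405 kg/min

ṁ = 38.4 kg/min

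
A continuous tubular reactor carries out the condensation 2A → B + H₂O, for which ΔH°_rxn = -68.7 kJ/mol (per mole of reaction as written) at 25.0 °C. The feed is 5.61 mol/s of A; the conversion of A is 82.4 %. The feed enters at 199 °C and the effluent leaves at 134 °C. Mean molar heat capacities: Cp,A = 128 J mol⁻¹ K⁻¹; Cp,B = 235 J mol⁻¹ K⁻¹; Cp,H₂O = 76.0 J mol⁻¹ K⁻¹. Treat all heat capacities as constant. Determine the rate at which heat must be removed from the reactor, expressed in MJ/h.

Q_out = 690 MJ/h

Extent of reaction ξ = 0.824 × 5.61 / 2 = 2.3113 mol/s
Reaction term: ξ·ΔH°_rxn = 2.3113 × -68.7 = -158.79 kJ/s
Sensible, feed 199→25 °C: -124.95 kJ/s
Outlet flows (mol/s): A 0.98736, B 2.3113, H₂O 2.3113
Sensible, products 25→134 °C: 92.127 kJ/s
Q = ΔH = -191.61 kJ/s = -191.61 kW
Heat removed = 689.78 MJ/h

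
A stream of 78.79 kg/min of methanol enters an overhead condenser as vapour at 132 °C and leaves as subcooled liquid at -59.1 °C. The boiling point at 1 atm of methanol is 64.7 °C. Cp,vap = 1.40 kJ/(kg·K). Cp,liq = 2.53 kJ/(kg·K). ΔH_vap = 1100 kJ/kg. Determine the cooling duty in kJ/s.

Q_c = 1980 kJ/s

vapour 132→64.7 °C: -94.22 kJ/kg
condensation at 64.7 °C: -1100 kJ/kg
liquid 64.7→-59.1 °C: -313.21 kJ/kg
Δh = -94.22 + -1100 + -313.21 = -1507.4 kJ/kg
Q = ṁ·Δh = 78.79 kg/min × -1507.4 kJ/kg = -118770 kJ/min
|Q| = 1979.5 kW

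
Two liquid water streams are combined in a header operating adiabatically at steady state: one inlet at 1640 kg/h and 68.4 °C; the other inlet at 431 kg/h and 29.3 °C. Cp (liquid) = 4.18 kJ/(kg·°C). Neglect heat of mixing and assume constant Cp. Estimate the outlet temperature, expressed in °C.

T_out = 60.3 °C

Adiabatic, steady state ⇒ Σ ṁᵢCp,ᵢ(T_out − Tᵢ) = 0
T_out = Σ ṁᵢCp,ᵢTᵢ / Σ ṁᵢCp,ᵢ
      = 521680 / 8656.8 = 60.263 °C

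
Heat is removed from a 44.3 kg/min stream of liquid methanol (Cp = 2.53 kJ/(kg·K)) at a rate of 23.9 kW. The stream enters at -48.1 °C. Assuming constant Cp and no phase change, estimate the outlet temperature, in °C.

Q = 23.9 kW = 1434 kJ/min
ΔT = Q/(ṁ·Cp) = 1434/(44.3×2.53) = 12.795 K
T_out = -48.1 − 12.795 = -60.895 °C

T_out = -60.9 °C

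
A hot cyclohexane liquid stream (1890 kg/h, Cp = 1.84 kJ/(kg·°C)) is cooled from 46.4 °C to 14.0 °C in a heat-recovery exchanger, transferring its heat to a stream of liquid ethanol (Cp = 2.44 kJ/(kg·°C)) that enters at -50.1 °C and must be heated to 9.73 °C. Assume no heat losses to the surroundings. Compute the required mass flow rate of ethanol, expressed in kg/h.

ṁ_c = 772 kg/h

Heat released by hot stream: Q = 1890 × 1.84 × (46.4 − 14.0) = 112670 kJ/h
Energy balance on cold side (adiabatic exchanger): Q = ṁ_c·Cp_c·(T_c,out − T_c,in)
ṁ_c = 112670 / [2.44 × (9.73 − -50.1)] = 771.82 kg/h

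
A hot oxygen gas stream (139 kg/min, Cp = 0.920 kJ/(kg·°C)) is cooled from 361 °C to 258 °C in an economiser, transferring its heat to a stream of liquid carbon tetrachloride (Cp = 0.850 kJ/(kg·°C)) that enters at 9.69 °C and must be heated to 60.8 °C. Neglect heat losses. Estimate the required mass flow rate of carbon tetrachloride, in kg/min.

Heat released by hot stream: Q = 139 × 0.920 × (361 − 258) = 13172 kJ/min
Energy balance on cold side (adiabatic exchanger): Q = ṁ_c·Cp_c·(T_c,out − T_c,in)
ṁ_c = 13172 / [0.850 × (60.8 − 9.69)] = 303.19 kg/min

ṁ_c = 303 kg/min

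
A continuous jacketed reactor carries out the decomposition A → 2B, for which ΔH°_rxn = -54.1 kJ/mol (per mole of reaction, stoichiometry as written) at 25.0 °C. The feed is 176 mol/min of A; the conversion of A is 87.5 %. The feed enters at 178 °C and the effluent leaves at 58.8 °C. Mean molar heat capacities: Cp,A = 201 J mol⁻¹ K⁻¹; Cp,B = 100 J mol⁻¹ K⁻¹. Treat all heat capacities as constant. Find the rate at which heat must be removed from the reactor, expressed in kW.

Q_out = 209 kW

Extent of reaction ξ = 0.875 × 176 = 154 mol/min
Reaction term: ξ·ΔH°_rxn = 154 × -54.1 = -8331.4 kJ/min
Sensible, feed 178→25 °C: -5412.5 kJ/min
Outlet flows (mol/min): A 22, B 308
Sensible, products 25→58.8 °C: 1190.5 kJ/min
Q = ΔH = -12553 kJ/min = -209.22 kW
Heat removed = 209.22 kW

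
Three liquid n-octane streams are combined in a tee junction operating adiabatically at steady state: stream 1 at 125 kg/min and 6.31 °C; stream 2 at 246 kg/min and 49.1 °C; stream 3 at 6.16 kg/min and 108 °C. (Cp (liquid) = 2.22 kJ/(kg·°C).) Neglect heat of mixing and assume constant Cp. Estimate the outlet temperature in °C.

Adiabatic, steady state ⇒ Σ ṁᵢCp,ᵢ(T_out − Tᵢ) = 0
T_out = Σ ṁᵢCp,ᵢTᵢ / Σ ṁᵢCp,ᵢ
      = 30042 / 837.3 = 35.88 °C

T_out = 35.9 °C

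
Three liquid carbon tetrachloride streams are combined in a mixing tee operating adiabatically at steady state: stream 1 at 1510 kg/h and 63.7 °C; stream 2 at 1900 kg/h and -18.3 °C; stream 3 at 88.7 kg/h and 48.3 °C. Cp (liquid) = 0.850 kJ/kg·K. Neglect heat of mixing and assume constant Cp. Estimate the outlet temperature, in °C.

Energy balance with Q = 0: Σ ṁᵢCp,ᵢ(T_out − Tᵢ) = 0
T_out = Σ ṁᵢCp,ᵢTᵢ / Σ ṁᵢCp,ᵢ
      = 55846 / 2973.9 = 18.779 °C

T_out = 18.8 °C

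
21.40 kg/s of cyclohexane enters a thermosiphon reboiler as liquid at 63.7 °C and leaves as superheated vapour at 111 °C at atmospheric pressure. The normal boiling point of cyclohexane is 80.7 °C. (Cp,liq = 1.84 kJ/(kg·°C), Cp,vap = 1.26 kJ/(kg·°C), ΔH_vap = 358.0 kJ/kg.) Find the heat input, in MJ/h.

liquid 63.7→80.7 °C: 31.28 kJ/kg
vaporisation at 80.7 °C: 358 kJ/kg
vapour 80.7→111 °C: 38.178 kJ/kg
Δh = 31.28 + 358 + 38.178 = 427.46 kJ/kg
Q = ṁ·Δh = 21.40 kg/s × 427.46 kJ/kg = 9147.6 kJ/s
|Q| = 9147.6 kW = 32931 MJ/h

Q = 32900 MJ/h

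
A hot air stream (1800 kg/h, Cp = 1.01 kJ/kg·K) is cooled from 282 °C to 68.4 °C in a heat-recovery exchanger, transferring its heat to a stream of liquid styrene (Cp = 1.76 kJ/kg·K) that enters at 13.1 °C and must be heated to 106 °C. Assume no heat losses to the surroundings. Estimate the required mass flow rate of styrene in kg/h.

ṁ_c = 2380 kg/h

Heat released by hot stream: Q = 1800 × 1.01 × (282 − 68.4) = 388320 kJ/h
Energy balance on cold side (adiabatic exchanger): Q = ṁ_c·Cp_c·(T_c,out − T_c,in)
ṁ_c = 388320 / [1.76 × (106 − 13.1)] = 2375 kg/h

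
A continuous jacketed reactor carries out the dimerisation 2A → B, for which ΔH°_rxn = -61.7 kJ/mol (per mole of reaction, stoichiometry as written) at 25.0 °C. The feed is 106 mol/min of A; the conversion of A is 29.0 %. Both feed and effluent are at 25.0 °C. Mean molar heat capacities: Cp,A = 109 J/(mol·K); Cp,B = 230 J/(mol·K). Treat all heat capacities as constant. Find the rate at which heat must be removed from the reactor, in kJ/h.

Extent of reaction ξ = 0.290 × 106 / 2 = 15.37 mol/min
Reaction term: ξ·ΔH°_rxn = 15.37 × -61.7 = -948.33 kJ/min
Q = ΔH = -948.33 kJ/min = -15.805 kW
Heat removed = 56900 kJ/h

Q_out = 56900 kJ/h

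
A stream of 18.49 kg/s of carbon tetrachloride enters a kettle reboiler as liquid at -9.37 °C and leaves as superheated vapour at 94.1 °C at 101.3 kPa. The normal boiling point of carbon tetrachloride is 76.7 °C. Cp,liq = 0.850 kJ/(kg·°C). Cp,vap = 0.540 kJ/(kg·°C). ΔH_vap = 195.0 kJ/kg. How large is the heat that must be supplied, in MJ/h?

liquid -9.37→76.7 °C: 73.16 kJ/kg
vaporisation at 76.7 °C: 195 kJ/kg
vapour 76.7→94.1 °C: 9.396 kJ/kg
Δh = 73.16 + 195 + 9.396 = 277.56 kJ/kg
Q = ṁ·Δh = 18.49 kg/s × 277.56 kJ/kg = 5132 kJ/s
|Q| = 5132 kW = 18475 MJ/h

Q = 18500 MJ/h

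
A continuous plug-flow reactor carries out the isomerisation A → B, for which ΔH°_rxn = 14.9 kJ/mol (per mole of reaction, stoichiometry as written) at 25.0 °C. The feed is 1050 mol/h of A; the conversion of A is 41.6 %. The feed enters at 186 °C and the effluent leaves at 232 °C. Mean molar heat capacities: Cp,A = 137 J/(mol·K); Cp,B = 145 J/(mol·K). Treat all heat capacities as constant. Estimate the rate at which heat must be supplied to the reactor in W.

Extent of reaction ξ = 0.416 × 1050 = 436.8 mol/h
Reaction term: ξ·ΔH°_rxn = 436.8 × 14.9 = 6508.3 kJ/h
Sensible, feed 186→25 °C: -23160 kJ/h
Outlet flows (mol/h): A 613.2, B 436.8
Sensible, products 25→232 °C: 30500 kJ/h
Q = ΔH = 13849 kJ/h = 3.8469 kW
Heat supplied = 3846.9 W

Q_in = 3850 W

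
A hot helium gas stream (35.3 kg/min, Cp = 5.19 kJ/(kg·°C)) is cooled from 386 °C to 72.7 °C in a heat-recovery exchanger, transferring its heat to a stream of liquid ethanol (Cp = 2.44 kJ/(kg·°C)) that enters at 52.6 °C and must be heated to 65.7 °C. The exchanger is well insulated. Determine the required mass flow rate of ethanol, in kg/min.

ṁ_c = 1800 kg/min

Heat released by hot stream: Q = 35.3 × 5.19 × (386 − 72.7) = 57399 kJ/min
Energy balance on cold side (adiabatic exchanger): Q = ṁ_c·Cp_c·(T_c,out − T_c,in)
ṁ_c = 57399 / [2.44 × (65.7 − 52.6)] = 1795.7 kg/min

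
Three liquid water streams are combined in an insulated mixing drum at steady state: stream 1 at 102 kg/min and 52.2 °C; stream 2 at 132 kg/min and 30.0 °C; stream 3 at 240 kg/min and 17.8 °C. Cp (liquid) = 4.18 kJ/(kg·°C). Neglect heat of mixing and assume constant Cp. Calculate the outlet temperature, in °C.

T_out = 28.6 °C

Adiabatic, steady state ⇒ Σ ṁᵢCp,ᵢ(T_out − Tᵢ) = 0
T_out = Σ ṁᵢCp,ᵢTᵢ / Σ ṁᵢCp,ᵢ
      = 56666 / 1981.3 = 28.6 °C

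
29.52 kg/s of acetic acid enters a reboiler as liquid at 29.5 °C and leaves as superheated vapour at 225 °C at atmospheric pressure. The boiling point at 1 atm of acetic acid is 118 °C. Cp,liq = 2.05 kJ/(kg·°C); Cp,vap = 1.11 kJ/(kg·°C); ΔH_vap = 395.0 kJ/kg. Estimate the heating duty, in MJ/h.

liquid 29.5→118 °C: 181.42 kJ/kg
vaporisation at 118 °C: 395 kJ/kg
vapour 118→225 °C: 118.77 kJ/kg
Δh = 181.42 + 395 + 118.77 = 695.19 kJ/kg
Q = ṁ·Δh = 29.52 kg/s × 695.19 kJ/kg = 20522 kJ/s
|Q| = 20522 kW = 73880 MJ/h

Q = 73900 MJ/h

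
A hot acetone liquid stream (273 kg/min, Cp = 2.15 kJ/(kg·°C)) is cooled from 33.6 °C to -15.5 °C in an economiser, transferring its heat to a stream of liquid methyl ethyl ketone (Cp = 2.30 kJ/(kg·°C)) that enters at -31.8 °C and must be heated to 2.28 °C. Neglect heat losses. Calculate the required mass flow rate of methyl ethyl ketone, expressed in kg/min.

Heat released by hot stream: Q = 273 × 2.15 × (33.6 − -15.5) = 28819 kJ/min
Energy balance on cold side (adiabatic exchanger): Q = ṁ_c·Cp_c·(T_c,out − T_c,in)
ṁ_c = 28819 / [2.30 × (2.28 − -31.8)] = 367.67 kg/min

ṁ_c = 368 kg/min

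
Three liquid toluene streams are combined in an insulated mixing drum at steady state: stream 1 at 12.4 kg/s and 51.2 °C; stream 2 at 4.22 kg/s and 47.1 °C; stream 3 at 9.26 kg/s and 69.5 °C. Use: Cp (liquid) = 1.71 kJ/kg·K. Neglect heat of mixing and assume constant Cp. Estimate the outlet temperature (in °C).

T_out = 57.1 °C

Adiabatic, steady state ⇒ Σ ṁᵢCp,ᵢ(T_out − Tᵢ) = 0
T_out = Σ ṁᵢCp,ᵢTᵢ / Σ ṁᵢCp,ᵢ
      = 2526 / 44.255 = 57.079 °C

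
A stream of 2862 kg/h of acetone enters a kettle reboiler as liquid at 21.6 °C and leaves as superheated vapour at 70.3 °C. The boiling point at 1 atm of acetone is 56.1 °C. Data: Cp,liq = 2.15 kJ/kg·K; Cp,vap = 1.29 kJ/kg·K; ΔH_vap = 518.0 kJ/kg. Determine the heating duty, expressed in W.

Q = 485000 W

liquid 21.6→56.1 °C: 74.175 kJ/kg
vaporisation at 56.1 °C: 518 kJ/kg
vapour 56.1→70.3 °C: 18.318 kJ/kg
Δh = 74.175 + 518 + 18.318 = 610.49 kJ/kg
Q = ṁ·Δh = 2862 kg/h × 610.49 kJ/kg = 1.7472e+06 kJ/h
|Q| = 485.34 kW = 485340 W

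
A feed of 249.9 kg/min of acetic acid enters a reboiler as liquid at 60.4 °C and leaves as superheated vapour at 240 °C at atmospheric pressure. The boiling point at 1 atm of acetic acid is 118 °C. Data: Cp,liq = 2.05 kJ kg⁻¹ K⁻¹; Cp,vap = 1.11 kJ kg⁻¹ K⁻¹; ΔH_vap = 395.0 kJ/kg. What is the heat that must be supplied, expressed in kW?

liquid 60.4→118 °C: 118.08 kJ/kg
vaporisation at 118 °C: 395 kJ/kg
vapour 118→240 °C: 135.42 kJ/kg
Δh = 118.08 + 395 + 135.42 = 648.5 kJ/kg
Q = ṁ·Δh = 249.9 kg/min × 648.5 kJ/kg = 162060 kJ/min
|Q| = 2701 kW

Q = 2700 kW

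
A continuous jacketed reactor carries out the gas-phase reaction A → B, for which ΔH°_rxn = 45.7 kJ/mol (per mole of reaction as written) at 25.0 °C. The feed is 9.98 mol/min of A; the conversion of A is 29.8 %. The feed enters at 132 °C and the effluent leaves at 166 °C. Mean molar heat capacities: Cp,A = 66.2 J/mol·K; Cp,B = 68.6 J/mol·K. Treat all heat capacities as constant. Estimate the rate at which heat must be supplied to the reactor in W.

Q_in = 2660 W

Extent of reaction ξ = 0.298 × 9.98 = 2.974 mol/min
Reaction term: ξ·ΔH°_rxn = 2.974 × 45.7 = 135.91 kJ/min
Sensible, feed 132→25 °C: -70.692 kJ/min
Outlet flows (mol/min): A 7.006, B 2.974
Sensible, products 25→166 °C: 94.162 kJ/min
Q = ΔH = 159.38 kJ/min = 2.6564 kW
Heat supplied = 2656.4 W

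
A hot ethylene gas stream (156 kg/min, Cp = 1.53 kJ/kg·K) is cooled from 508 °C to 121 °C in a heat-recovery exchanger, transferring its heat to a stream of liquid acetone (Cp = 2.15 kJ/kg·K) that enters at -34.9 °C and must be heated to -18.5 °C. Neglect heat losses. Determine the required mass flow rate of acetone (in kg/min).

Heat released by hot stream: Q = 156 × 1.53 × (508 − 121) = 92369 kJ/min
Energy balance on cold side (adiabatic exchanger): Q = ṁ_c·Cp_c·(T_c,out − T_c,in)
ṁ_c = 92369 / [2.15 × (-18.5 − -34.9)] = 2619.7 kg/min

ṁ_c = 2620 kg/min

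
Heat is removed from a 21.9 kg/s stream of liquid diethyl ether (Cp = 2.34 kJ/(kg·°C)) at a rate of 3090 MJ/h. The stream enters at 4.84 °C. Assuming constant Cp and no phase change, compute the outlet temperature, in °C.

Q = 3090 MJ/h = 858.33 kJ/s
ΔT = Q/(ṁ·Cp) = 858.33/(21.9×2.34) = 16.749 K
T_out = 4.84 − 16.749 = -11.909 °C

T_out = -11.9 °C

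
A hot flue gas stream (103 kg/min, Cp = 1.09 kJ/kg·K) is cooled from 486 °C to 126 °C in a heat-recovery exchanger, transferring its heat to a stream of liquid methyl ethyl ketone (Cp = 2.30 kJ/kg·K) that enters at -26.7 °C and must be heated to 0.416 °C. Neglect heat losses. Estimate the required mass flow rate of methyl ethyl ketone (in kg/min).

ṁ_c = 648 kg/min

Heat released by hot stream: Q = 103 × 1.09 × (486 − 126) = 40417 kJ/min
Energy balance on cold side (adiabatic exchanger): Q = ṁ_c·Cp_c·(T_c,out − T_c,in)
ṁ_c = 40417 / [2.30 × (0.416 − -26.7)] = 648.06 kg/min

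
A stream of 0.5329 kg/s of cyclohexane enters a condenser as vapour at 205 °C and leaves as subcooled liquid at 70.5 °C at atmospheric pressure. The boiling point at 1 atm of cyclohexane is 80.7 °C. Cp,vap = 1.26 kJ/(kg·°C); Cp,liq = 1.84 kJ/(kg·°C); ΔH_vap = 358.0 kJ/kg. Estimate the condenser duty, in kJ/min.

Q_c = 17100 kJ/min

vapour 205→80.7 °C: -156.62 kJ/kg
condensation at 80.7 °C: -358 kJ/kg
liquid 80.7→70.5 °C: -18.768 kJ/kg
Δh = -156.62 + -358 + -18.768 = -533.39 kJ/kg
Q = ṁ·Δh = 0.5329 kg/s × -533.39 kJ/kg = -284.24 kJ/s
|Q| = 284.24 kW = 17054 kJ/min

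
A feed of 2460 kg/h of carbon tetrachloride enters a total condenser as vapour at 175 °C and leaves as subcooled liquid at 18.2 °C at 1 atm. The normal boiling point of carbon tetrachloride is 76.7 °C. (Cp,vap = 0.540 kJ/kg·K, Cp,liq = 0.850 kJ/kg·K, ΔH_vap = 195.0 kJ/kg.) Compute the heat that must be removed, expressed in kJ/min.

vapour 175→76.7 °C: -53.082 kJ/kg
condensation at 76.7 °C: -195 kJ/kg
liquid 76.7→18.2 °C: -49.725 kJ/kg
Δh = -53.082 + -195 + -49.725 = -297.81 kJ/kg
Q = ṁ·Δh = 2460 kg/h × -297.81 kJ/kg = -732610 kJ/h
|Q| = 203.5 kW = 12210 kJ/min

Q_c = 12200 kJ/min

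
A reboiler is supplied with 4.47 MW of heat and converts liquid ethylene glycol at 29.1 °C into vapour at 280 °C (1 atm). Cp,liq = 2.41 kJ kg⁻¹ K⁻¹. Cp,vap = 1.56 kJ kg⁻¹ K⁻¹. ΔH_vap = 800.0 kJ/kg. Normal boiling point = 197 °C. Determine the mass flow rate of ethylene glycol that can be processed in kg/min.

Δh = 2.41×(197−29.1) + 800.0 + 1.56×(280−197) = 1334.1 kJ/kg
Q = 4.47 MW = 4470 kJ/s = 268200 kJ/min
ṁ = Q/Δh = 268200 / 1334.1 = 201.03 kg/min

ṁ = 201 kg/min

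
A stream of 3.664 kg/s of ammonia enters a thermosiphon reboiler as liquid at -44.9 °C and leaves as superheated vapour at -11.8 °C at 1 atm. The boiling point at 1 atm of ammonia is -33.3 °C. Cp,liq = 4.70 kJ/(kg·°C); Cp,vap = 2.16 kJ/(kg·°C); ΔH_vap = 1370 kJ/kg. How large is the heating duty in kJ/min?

Q = 323000 kJ/min

liquid -44.9→-33.3 °C: 54.52 kJ/kg
vaporisation at -33.3 °C: 1370 kJ/kg
vapour -33.3→-11.8 °C: 46.44 kJ/kg
Δh = 54.52 + 1370 + 46.44 = 1471 kJ/kg
Q = ṁ·Δh = 3.664 kg/s × 1471 kJ/kg = 5389.6 kJ/s
|Q| = 5389.6 kW = 323380 kJ/min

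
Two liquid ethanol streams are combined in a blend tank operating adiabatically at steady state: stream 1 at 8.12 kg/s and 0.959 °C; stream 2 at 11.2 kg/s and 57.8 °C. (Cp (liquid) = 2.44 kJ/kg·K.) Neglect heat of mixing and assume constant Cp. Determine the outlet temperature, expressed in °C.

No heat crosses the boundary, so H_out = H_in.
T_out = Σ ṁᵢCp,ᵢTᵢ / Σ ṁᵢCp,ᵢ
      = 1598.6 / 47.141 = 33.91 °C

T_out = 33.9 °C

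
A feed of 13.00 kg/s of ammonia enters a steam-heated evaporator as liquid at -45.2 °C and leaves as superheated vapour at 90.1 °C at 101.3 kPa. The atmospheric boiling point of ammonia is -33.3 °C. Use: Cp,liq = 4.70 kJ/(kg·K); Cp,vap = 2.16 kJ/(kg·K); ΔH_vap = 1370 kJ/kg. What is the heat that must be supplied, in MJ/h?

liquid -45.2→-33.3 °C: 55.93 kJ/kg
vaporisation at -33.3 °C: 1370 kJ/kg
vapour -33.3→90.1 °C: 266.54 kJ/kg
Δh = 55.93 + 1370 + 266.54 = 1692.5 kJ/kg
Q = ṁ·Δh = 13.00 kg/s × 1692.5 kJ/kg = 22002 kJ/s
|Q| = 22002 kW = 79208 MJ/h

Q = 79200 MJ/h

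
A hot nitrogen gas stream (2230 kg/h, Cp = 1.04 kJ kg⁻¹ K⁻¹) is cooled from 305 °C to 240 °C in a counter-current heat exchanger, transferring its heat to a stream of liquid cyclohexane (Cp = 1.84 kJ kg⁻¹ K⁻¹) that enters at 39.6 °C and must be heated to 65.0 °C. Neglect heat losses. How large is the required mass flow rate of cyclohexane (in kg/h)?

Heat released by hot stream: Q = 2230 × 1.04 × (305 − 240) = 150750 kJ/h
Energy balance on cold side (adiabatic exchanger): Q = ṁ_c·Cp_c·(T_c,out − T_c,in)
ṁ_c = 150750 / [1.84 × (65.0 − 39.6)] = 3225.5 kg/h

ṁ_c = 3230 kg/h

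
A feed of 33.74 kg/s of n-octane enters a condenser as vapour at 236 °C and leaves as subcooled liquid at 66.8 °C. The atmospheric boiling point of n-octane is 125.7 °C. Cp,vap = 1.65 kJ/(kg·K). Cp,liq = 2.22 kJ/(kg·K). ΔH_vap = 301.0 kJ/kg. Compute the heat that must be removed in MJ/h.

Q_c = 74500 MJ/h

vapour 236→125.7 °C: -181.99 kJ/kg
condensation at 125.7 °C: -301 kJ/kg
liquid 125.7→66.8 °C: -130.76 kJ/kg
Δh = -181.99 + -301 + -130.76 = -613.75 kJ/kg
Q = ṁ·Δh = 33.74 kg/s × -613.75 kJ/kg = -20708 kJ/s
|Q| = 20708 kW = 74549 MJ/h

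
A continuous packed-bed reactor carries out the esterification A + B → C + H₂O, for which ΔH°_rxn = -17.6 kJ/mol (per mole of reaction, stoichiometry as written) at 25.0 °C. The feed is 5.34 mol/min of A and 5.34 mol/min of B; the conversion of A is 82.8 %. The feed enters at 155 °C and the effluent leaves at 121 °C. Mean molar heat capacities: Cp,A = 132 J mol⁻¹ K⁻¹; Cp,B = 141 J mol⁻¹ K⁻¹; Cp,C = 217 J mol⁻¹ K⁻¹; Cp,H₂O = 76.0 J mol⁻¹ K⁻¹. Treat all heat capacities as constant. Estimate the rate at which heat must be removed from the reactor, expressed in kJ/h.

Q_out = 7130 kJ/h

Extent of reaction ξ = 0.828 × 5.34 = 4.4215 mol/min
Reaction term: ξ·ΔH°_rxn = 4.4215 × -17.6 = -77.819 kJ/min
Sensible, feed 155→25 °C: -189.52 kJ/min
Outlet flows (mol/min): A 0.91848, B 0.91848, C 4.4215, H₂O 4.4215
Sensible, products 25→121 °C: 148.44 kJ/min
Q = ΔH = -118.9 kJ/min = -1.9816 kW
Heat removed = 7133.7 kJ/h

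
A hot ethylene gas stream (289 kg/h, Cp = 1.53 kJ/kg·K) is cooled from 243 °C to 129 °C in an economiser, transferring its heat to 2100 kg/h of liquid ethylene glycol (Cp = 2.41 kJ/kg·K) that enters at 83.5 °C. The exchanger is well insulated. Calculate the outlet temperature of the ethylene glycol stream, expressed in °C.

Heat released by hot stream: Q = 289 × 1.53 × (243 − 129) = 50407 kJ/h
Energy balance on cold side (adiabatic exchanger): Q = ṁ_c·Cp_c·(T_c,out − T_c,in)
T_c,out = 83.5 + 50407/(2100 × 2.41) = 93.46 °C

T_c,out = 93.5 °C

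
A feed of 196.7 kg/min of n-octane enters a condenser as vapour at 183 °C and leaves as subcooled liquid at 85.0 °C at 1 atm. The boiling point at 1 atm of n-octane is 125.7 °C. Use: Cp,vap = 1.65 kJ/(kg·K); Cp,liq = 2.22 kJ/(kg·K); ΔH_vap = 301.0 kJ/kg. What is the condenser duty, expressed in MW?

vapour 183→125.7 °C: -94.545 kJ/kg
condensation at 125.7 °C: -301 kJ/kg
liquid 125.7→85.0 °C: -90.354 kJ/kg
Δh = -94.545 + -301 + -90.354 = -485.9 kJ/kg
Q = ṁ·Δh = 196.7 kg/min × -485.9 kJ/kg = -95576 kJ/min
|Q| = 1592.9 kW = 1.5929 MW

Q_c = 1.59 MW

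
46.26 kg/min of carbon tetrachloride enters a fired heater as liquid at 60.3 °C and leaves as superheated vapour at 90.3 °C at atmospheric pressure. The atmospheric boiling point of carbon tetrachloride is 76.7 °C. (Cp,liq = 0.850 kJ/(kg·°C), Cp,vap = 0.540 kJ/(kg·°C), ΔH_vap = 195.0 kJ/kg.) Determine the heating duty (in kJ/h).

liquid 60.3→76.7 °C: 13.94 kJ/kg
vaporisation at 76.7 °C: 195 kJ/kg
vapour 76.7→90.3 °C: 7.344 kJ/kg
Δh = 13.94 + 195 + 7.344 = 216.28 kJ/kg
Q = ṁ·Δh = 46.26 kg/min × 216.28 kJ/kg = 10005 kJ/min
|Q| = 166.75 kW = 600320 kJ/h

Q = 600000 kJ/h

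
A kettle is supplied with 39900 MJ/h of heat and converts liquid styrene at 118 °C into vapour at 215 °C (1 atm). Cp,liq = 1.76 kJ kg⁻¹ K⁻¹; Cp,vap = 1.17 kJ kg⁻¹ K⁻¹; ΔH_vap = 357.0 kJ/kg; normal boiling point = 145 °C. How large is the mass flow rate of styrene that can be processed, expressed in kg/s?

Δh = 1.76×(145−118) + 357.0 + 1.17×(215−145) = 486.42 kJ/kg
Q = 39900 MJ/h = 11083 kJ/s = 11083 kJ/s
ṁ = Q/Δh = 11083 / 486.42 = 22.786 kg/s

ṁ = 22.8 kg/s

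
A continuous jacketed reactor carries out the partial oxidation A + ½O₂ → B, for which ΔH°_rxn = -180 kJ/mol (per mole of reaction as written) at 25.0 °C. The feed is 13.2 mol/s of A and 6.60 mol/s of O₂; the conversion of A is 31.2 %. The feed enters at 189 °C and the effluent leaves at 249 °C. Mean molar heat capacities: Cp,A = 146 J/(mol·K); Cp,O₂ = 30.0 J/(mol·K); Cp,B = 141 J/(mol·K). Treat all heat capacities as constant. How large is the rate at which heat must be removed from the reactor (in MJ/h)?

Extent of reaction ξ = 0.312 × 13.2 = 4.1184 mol/s
Reaction term: ξ·ΔH°_rxn = 4.1184 × -180 = -741.31 kJ/s
Sensible, feed 189→25 °C: -348.53 kJ/s
Outlet flows (mol/s): A 9.0816, O₂ 4.5408, B 4.1184
Sensible, products 25→249 °C: 457.59 kJ/s
Q = ΔH = -632.25 kJ/s = -632.25 kW
Heat removed = 2276.1 MJ/h

Q_out = 2280 MJ/h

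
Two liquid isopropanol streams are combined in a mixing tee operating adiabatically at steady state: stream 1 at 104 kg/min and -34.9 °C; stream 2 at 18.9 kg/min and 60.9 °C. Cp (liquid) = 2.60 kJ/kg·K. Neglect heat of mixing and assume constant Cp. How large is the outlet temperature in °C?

No heat crosses the boundary, so H_out = H_in.
T_out = Σ ṁᵢCp,ᵢTᵢ / Σ ṁᵢCp,ᵢ
      = -6444.3 / 319.54 = -20.168 °C

T_out = -20.2 °C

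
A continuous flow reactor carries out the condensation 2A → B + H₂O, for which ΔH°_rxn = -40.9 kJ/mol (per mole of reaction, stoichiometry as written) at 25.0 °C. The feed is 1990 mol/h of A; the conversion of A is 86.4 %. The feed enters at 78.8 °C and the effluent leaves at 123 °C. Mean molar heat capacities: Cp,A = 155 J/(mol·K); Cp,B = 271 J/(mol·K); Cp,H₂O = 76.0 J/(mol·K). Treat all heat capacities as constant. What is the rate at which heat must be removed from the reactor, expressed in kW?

Extent of reaction ξ = 0.864 × 1990 / 2 = 859.68 mol/h
Reaction term: ξ·ΔH°_rxn = 859.68 × -40.9 = -35161 kJ/h
Sensible, feed 78.8→25 °C: -16595 kJ/h
Outlet flows (mol/h): A 270.64, B 859.68, H₂O 859.68
Sensible, products 25→123 °C: 33345 kJ/h
Q = ΔH = -18410 kJ/h = -5.114 kW
Heat removed = 5.114 kW

Q_out = 5.11 kW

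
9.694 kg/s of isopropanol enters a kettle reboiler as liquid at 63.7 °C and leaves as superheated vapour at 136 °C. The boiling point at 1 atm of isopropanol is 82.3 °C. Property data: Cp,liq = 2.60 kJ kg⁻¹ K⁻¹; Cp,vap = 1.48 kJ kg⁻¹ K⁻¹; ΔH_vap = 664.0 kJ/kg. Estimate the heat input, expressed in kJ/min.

liquid 63.7→82.3 °C: 48.36 kJ/kg
vaporisation at 82.3 °C: 664 kJ/kg
vapour 82.3→136 °C: 79.476 kJ/kg
Δh = 48.36 + 664 + 79.476 = 791.84 kJ/kg
Q = ṁ·Δh = 9.694 kg/s × 791.84 kJ/kg = 7676.1 kJ/s
|Q| = 7676.1 kW = 460560 kJ/min

Q = 461000 kJ/min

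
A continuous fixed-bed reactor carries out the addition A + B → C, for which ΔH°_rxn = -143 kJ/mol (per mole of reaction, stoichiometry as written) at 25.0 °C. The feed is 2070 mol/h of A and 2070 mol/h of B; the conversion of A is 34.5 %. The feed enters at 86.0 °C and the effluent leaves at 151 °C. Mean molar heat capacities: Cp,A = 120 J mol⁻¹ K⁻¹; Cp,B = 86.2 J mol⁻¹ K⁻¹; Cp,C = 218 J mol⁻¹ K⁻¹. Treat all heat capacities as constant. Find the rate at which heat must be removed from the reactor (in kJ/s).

Extent of reaction ξ = 0.345 × 2070 = 714.15 mol/h
Reaction term: ξ·ΔH°_rxn = 714.15 × -143 = -102120 kJ/h
Sensible, feed 86.0→25 °C: -26037 kJ/h
Outlet flows (mol/h): A 1355.8, B 1355.8, C 714.15
Sensible, products 25→151 °C: 54843 kJ/h
Q = ΔH = -73317 kJ/h = -20.366 kW
Heat removed = 20.366 kJ/s

Q_out = 20.4 kJ/s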